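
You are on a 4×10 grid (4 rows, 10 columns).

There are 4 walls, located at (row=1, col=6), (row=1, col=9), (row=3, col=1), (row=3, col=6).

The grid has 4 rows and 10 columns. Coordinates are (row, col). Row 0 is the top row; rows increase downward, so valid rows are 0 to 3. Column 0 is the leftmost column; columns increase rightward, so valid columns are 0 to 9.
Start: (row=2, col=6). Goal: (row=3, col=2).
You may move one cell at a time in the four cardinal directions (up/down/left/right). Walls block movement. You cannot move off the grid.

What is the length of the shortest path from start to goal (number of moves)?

BFS from (row=2, col=6) until reaching (row=3, col=2):
  Distance 0: (row=2, col=6)
  Distance 1: (row=2, col=5), (row=2, col=7)
  Distance 2: (row=1, col=5), (row=1, col=7), (row=2, col=4), (row=2, col=8), (row=3, col=5), (row=3, col=7)
  Distance 3: (row=0, col=5), (row=0, col=7), (row=1, col=4), (row=1, col=8), (row=2, col=3), (row=2, col=9), (row=3, col=4), (row=3, col=8)
  Distance 4: (row=0, col=4), (row=0, col=6), (row=0, col=8), (row=1, col=3), (row=2, col=2), (row=3, col=3), (row=3, col=9)
  Distance 5: (row=0, col=3), (row=0, col=9), (row=1, col=2), (row=2, col=1), (row=3, col=2)  <- goal reached here
One shortest path (5 moves): (row=2, col=6) -> (row=2, col=5) -> (row=2, col=4) -> (row=2, col=3) -> (row=2, col=2) -> (row=3, col=2)

Answer: Shortest path length: 5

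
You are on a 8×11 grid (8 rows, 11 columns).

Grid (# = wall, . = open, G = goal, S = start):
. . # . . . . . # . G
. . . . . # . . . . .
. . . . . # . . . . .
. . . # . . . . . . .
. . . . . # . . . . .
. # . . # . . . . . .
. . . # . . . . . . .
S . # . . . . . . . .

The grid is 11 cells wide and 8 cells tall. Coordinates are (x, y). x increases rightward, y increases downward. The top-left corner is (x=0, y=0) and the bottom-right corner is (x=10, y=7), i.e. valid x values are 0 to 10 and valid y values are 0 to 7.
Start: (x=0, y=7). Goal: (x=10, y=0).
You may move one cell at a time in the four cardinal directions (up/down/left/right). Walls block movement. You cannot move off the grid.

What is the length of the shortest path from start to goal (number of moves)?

BFS from (x=0, y=7) until reaching (x=10, y=0):
  Distance 0: (x=0, y=7)
  Distance 1: (x=0, y=6), (x=1, y=7)
  Distance 2: (x=0, y=5), (x=1, y=6)
  Distance 3: (x=0, y=4), (x=2, y=6)
  Distance 4: (x=0, y=3), (x=1, y=4), (x=2, y=5)
  Distance 5: (x=0, y=2), (x=1, y=3), (x=2, y=4), (x=3, y=5)
  Distance 6: (x=0, y=1), (x=1, y=2), (x=2, y=3), (x=3, y=4)
  Distance 7: (x=0, y=0), (x=1, y=1), (x=2, y=2), (x=4, y=4)
  Distance 8: (x=1, y=0), (x=2, y=1), (x=3, y=2), (x=4, y=3)
  Distance 9: (x=3, y=1), (x=4, y=2), (x=5, y=3)
  Distance 10: (x=3, y=0), (x=4, y=1), (x=6, y=3)
  Distance 11: (x=4, y=0), (x=6, y=2), (x=7, y=3), (x=6, y=4)
  Distance 12: (x=5, y=0), (x=6, y=1), (x=7, y=2), (x=8, y=3), (x=7, y=4), (x=6, y=5)
  Distance 13: (x=6, y=0), (x=7, y=1), (x=8, y=2), (x=9, y=3), (x=8, y=4), (x=5, y=5), (x=7, y=5), (x=6, y=6)
  Distance 14: (x=7, y=0), (x=8, y=1), (x=9, y=2), (x=10, y=3), (x=9, y=4), (x=8, y=5), (x=5, y=6), (x=7, y=6), (x=6, y=7)
  Distance 15: (x=9, y=1), (x=10, y=2), (x=10, y=4), (x=9, y=5), (x=4, y=6), (x=8, y=6), (x=5, y=7), (x=7, y=7)
  Distance 16: (x=9, y=0), (x=10, y=1), (x=10, y=5), (x=9, y=6), (x=4, y=7), (x=8, y=7)
  Distance 17: (x=10, y=0), (x=10, y=6), (x=3, y=7), (x=9, y=7)  <- goal reached here
One shortest path (17 moves): (x=0, y=7) -> (x=1, y=7) -> (x=1, y=6) -> (x=2, y=6) -> (x=2, y=5) -> (x=3, y=5) -> (x=3, y=4) -> (x=4, y=4) -> (x=4, y=3) -> (x=5, y=3) -> (x=6, y=3) -> (x=7, y=3) -> (x=8, y=3) -> (x=9, y=3) -> (x=10, y=3) -> (x=10, y=2) -> (x=10, y=1) -> (x=10, y=0)

Answer: Shortest path length: 17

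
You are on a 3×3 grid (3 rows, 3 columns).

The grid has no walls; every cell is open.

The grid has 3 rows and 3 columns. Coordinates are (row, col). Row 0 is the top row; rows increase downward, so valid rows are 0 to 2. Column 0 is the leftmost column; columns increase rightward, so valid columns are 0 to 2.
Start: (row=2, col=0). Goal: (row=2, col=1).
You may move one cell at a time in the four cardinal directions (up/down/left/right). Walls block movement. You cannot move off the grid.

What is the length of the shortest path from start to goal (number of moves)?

Answer: Shortest path length: 1

Derivation:
BFS from (row=2, col=0) until reaching (row=2, col=1):
  Distance 0: (row=2, col=0)
  Distance 1: (row=1, col=0), (row=2, col=1)  <- goal reached here
One shortest path (1 moves): (row=2, col=0) -> (row=2, col=1)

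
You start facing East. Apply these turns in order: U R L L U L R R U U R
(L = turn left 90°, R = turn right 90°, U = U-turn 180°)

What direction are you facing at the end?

Answer: Final heading: South

Derivation:
Start: East
  U (U-turn (180°)) -> West
  R (right (90° clockwise)) -> North
  L (left (90° counter-clockwise)) -> West
  L (left (90° counter-clockwise)) -> South
  U (U-turn (180°)) -> North
  L (left (90° counter-clockwise)) -> West
  R (right (90° clockwise)) -> North
  R (right (90° clockwise)) -> East
  U (U-turn (180°)) -> West
  U (U-turn (180°)) -> East
  R (right (90° clockwise)) -> South
Final: South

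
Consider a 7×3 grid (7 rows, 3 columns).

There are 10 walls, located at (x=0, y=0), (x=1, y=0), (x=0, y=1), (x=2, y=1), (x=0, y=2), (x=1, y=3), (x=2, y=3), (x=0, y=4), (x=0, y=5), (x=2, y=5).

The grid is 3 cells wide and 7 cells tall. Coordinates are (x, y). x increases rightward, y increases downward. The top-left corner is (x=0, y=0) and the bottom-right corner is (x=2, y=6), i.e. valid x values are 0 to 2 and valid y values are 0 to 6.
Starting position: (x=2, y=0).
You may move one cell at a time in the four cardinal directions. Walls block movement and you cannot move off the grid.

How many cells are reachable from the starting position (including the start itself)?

Answer: Reachable cells: 1

Derivation:
BFS flood-fill from (x=2, y=0):
  Distance 0: (x=2, y=0)
Total reachable: 1 (grid has 11 open cells total)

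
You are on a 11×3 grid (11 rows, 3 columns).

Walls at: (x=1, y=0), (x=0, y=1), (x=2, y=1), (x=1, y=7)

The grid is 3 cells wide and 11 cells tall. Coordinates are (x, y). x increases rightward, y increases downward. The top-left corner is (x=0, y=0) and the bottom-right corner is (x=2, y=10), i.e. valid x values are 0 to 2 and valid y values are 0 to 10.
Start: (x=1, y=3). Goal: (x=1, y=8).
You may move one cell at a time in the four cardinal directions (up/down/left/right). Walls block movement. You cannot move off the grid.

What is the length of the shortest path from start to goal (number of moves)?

Answer: Shortest path length: 7

Derivation:
BFS from (x=1, y=3) until reaching (x=1, y=8):
  Distance 0: (x=1, y=3)
  Distance 1: (x=1, y=2), (x=0, y=3), (x=2, y=3), (x=1, y=4)
  Distance 2: (x=1, y=1), (x=0, y=2), (x=2, y=2), (x=0, y=4), (x=2, y=4), (x=1, y=5)
  Distance 3: (x=0, y=5), (x=2, y=5), (x=1, y=6)
  Distance 4: (x=0, y=6), (x=2, y=6)
  Distance 5: (x=0, y=7), (x=2, y=7)
  Distance 6: (x=0, y=8), (x=2, y=8)
  Distance 7: (x=1, y=8), (x=0, y=9), (x=2, y=9)  <- goal reached here
One shortest path (7 moves): (x=1, y=3) -> (x=2, y=3) -> (x=2, y=4) -> (x=2, y=5) -> (x=2, y=6) -> (x=2, y=7) -> (x=2, y=8) -> (x=1, y=8)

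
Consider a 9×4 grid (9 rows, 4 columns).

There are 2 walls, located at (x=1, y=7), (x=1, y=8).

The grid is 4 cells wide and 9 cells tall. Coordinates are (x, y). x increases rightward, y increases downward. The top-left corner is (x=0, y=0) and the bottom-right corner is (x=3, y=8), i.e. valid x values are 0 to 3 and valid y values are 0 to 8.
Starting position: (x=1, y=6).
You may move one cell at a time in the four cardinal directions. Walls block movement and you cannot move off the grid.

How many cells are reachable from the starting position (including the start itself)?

BFS flood-fill from (x=1, y=6):
  Distance 0: (x=1, y=6)
  Distance 1: (x=1, y=5), (x=0, y=6), (x=2, y=6)
  Distance 2: (x=1, y=4), (x=0, y=5), (x=2, y=5), (x=3, y=6), (x=0, y=7), (x=2, y=7)
  Distance 3: (x=1, y=3), (x=0, y=4), (x=2, y=4), (x=3, y=5), (x=3, y=7), (x=0, y=8), (x=2, y=8)
  Distance 4: (x=1, y=2), (x=0, y=3), (x=2, y=3), (x=3, y=4), (x=3, y=8)
  Distance 5: (x=1, y=1), (x=0, y=2), (x=2, y=2), (x=3, y=3)
  Distance 6: (x=1, y=0), (x=0, y=1), (x=2, y=1), (x=3, y=2)
  Distance 7: (x=0, y=0), (x=2, y=0), (x=3, y=1)
  Distance 8: (x=3, y=0)
Total reachable: 34 (grid has 34 open cells total)

Answer: Reachable cells: 34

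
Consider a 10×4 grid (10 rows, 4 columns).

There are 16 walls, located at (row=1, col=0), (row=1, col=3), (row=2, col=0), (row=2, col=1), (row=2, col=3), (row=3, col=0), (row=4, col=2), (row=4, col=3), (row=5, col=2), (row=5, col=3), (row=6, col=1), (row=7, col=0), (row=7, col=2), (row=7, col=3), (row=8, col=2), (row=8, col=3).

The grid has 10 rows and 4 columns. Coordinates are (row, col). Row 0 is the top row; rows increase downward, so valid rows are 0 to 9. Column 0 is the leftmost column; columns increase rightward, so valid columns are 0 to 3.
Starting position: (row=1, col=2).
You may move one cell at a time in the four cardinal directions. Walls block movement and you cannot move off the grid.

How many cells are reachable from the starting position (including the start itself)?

BFS flood-fill from (row=1, col=2):
  Distance 0: (row=1, col=2)
  Distance 1: (row=0, col=2), (row=1, col=1), (row=2, col=2)
  Distance 2: (row=0, col=1), (row=0, col=3), (row=3, col=2)
  Distance 3: (row=0, col=0), (row=3, col=1), (row=3, col=3)
  Distance 4: (row=4, col=1)
  Distance 5: (row=4, col=0), (row=5, col=1)
  Distance 6: (row=5, col=0)
  Distance 7: (row=6, col=0)
Total reachable: 15 (grid has 24 open cells total)

Answer: Reachable cells: 15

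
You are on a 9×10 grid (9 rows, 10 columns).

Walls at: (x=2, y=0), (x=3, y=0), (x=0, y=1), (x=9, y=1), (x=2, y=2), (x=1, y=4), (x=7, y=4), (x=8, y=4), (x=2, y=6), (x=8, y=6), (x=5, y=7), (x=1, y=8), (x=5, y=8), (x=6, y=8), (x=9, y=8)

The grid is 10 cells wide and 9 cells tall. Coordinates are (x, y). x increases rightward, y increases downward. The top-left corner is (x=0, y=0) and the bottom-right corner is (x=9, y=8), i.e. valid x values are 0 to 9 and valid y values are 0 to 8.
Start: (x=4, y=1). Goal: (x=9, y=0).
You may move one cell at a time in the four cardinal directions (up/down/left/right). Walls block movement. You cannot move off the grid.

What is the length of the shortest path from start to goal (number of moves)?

Answer: Shortest path length: 6

Derivation:
BFS from (x=4, y=1) until reaching (x=9, y=0):
  Distance 0: (x=4, y=1)
  Distance 1: (x=4, y=0), (x=3, y=1), (x=5, y=1), (x=4, y=2)
  Distance 2: (x=5, y=0), (x=2, y=1), (x=6, y=1), (x=3, y=2), (x=5, y=2), (x=4, y=3)
  Distance 3: (x=6, y=0), (x=1, y=1), (x=7, y=1), (x=6, y=2), (x=3, y=3), (x=5, y=3), (x=4, y=4)
  Distance 4: (x=1, y=0), (x=7, y=0), (x=8, y=1), (x=1, y=2), (x=7, y=2), (x=2, y=3), (x=6, y=3), (x=3, y=4), (x=5, y=4), (x=4, y=5)
  Distance 5: (x=0, y=0), (x=8, y=0), (x=0, y=2), (x=8, y=2), (x=1, y=3), (x=7, y=3), (x=2, y=4), (x=6, y=4), (x=3, y=5), (x=5, y=5), (x=4, y=6)
  Distance 6: (x=9, y=0), (x=9, y=2), (x=0, y=3), (x=8, y=3), (x=2, y=5), (x=6, y=5), (x=3, y=6), (x=5, y=6), (x=4, y=7)  <- goal reached here
One shortest path (6 moves): (x=4, y=1) -> (x=5, y=1) -> (x=6, y=1) -> (x=7, y=1) -> (x=8, y=1) -> (x=8, y=0) -> (x=9, y=0)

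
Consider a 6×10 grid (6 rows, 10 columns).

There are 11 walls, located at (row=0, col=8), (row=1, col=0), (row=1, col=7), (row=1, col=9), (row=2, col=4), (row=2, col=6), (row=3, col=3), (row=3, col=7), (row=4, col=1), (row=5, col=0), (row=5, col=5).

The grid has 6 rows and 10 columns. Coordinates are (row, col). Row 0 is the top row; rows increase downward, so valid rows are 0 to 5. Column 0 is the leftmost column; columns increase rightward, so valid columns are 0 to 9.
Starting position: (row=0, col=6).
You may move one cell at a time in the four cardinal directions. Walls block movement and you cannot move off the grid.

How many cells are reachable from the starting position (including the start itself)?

BFS flood-fill from (row=0, col=6):
  Distance 0: (row=0, col=6)
  Distance 1: (row=0, col=5), (row=0, col=7), (row=1, col=6)
  Distance 2: (row=0, col=4), (row=1, col=5)
  Distance 3: (row=0, col=3), (row=1, col=4), (row=2, col=5)
  Distance 4: (row=0, col=2), (row=1, col=3), (row=3, col=5)
  Distance 5: (row=0, col=1), (row=1, col=2), (row=2, col=3), (row=3, col=4), (row=3, col=6), (row=4, col=5)
  Distance 6: (row=0, col=0), (row=1, col=1), (row=2, col=2), (row=4, col=4), (row=4, col=6)
  Distance 7: (row=2, col=1), (row=3, col=2), (row=4, col=3), (row=4, col=7), (row=5, col=4), (row=5, col=6)
  Distance 8: (row=2, col=0), (row=3, col=1), (row=4, col=2), (row=4, col=8), (row=5, col=3), (row=5, col=7)
  Distance 9: (row=3, col=0), (row=3, col=8), (row=4, col=9), (row=5, col=2), (row=5, col=8)
  Distance 10: (row=2, col=8), (row=3, col=9), (row=4, col=0), (row=5, col=1), (row=5, col=9)
  Distance 11: (row=1, col=8), (row=2, col=7), (row=2, col=9)
Total reachable: 48 (grid has 49 open cells total)

Answer: Reachable cells: 48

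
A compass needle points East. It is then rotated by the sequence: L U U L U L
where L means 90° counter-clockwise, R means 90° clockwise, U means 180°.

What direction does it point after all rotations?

Start: East
  L (left (90° counter-clockwise)) -> North
  U (U-turn (180°)) -> South
  U (U-turn (180°)) -> North
  L (left (90° counter-clockwise)) -> West
  U (U-turn (180°)) -> East
  L (left (90° counter-clockwise)) -> North
Final: North

Answer: Final heading: North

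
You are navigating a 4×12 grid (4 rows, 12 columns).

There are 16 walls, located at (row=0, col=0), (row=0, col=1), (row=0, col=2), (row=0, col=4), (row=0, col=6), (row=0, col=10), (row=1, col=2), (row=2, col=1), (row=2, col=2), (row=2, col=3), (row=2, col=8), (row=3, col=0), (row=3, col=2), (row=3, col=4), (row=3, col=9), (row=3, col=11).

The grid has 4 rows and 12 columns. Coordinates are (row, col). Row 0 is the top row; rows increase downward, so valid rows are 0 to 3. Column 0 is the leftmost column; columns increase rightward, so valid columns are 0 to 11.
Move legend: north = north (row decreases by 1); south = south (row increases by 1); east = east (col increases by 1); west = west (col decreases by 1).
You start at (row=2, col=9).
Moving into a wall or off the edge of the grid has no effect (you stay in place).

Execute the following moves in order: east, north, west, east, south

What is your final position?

Answer: Final position: (row=2, col=10)

Derivation:
Start: (row=2, col=9)
  east (east): (row=2, col=9) -> (row=2, col=10)
  north (north): (row=2, col=10) -> (row=1, col=10)
  west (west): (row=1, col=10) -> (row=1, col=9)
  east (east): (row=1, col=9) -> (row=1, col=10)
  south (south): (row=1, col=10) -> (row=2, col=10)
Final: (row=2, col=10)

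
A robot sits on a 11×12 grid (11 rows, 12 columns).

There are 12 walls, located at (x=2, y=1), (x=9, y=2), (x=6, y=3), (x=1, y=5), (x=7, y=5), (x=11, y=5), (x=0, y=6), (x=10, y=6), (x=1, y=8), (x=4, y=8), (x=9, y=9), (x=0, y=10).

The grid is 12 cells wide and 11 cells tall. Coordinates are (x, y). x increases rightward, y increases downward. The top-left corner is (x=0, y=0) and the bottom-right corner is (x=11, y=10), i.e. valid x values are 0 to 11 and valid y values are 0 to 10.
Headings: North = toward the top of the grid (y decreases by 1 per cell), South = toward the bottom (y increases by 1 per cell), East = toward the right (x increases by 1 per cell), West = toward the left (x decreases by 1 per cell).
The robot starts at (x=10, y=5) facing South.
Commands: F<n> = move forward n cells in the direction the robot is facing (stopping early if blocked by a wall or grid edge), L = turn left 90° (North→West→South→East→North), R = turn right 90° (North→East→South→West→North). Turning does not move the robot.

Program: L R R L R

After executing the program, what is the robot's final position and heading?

Answer: Final position: (x=10, y=5), facing West

Derivation:
Start: (x=10, y=5), facing South
  L: turn left, now facing East
  R: turn right, now facing South
  R: turn right, now facing West
  L: turn left, now facing South
  R: turn right, now facing West
Final: (x=10, y=5), facing West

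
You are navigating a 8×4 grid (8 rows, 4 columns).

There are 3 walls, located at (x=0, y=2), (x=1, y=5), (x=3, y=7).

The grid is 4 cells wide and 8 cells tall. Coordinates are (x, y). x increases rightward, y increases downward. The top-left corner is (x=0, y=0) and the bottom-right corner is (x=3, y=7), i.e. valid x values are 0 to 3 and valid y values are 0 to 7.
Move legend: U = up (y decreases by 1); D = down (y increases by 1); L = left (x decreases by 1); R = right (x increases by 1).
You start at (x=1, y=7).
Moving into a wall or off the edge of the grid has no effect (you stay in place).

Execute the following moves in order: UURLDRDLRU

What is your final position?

Start: (x=1, y=7)
  U (up): (x=1, y=7) -> (x=1, y=6)
  U (up): blocked, stay at (x=1, y=6)
  R (right): (x=1, y=6) -> (x=2, y=6)
  L (left): (x=2, y=6) -> (x=1, y=6)
  D (down): (x=1, y=6) -> (x=1, y=7)
  R (right): (x=1, y=7) -> (x=2, y=7)
  D (down): blocked, stay at (x=2, y=7)
  L (left): (x=2, y=7) -> (x=1, y=7)
  R (right): (x=1, y=7) -> (x=2, y=7)
  U (up): (x=2, y=7) -> (x=2, y=6)
Final: (x=2, y=6)

Answer: Final position: (x=2, y=6)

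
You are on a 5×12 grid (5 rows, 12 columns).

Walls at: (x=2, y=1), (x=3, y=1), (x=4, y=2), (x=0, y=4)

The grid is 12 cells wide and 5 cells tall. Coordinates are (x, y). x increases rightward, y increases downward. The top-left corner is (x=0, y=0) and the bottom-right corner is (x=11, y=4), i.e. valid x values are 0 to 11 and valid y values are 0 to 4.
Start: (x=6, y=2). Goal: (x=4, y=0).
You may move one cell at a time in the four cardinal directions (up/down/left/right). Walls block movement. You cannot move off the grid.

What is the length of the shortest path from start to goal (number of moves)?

BFS from (x=6, y=2) until reaching (x=4, y=0):
  Distance 0: (x=6, y=2)
  Distance 1: (x=6, y=1), (x=5, y=2), (x=7, y=2), (x=6, y=3)
  Distance 2: (x=6, y=0), (x=5, y=1), (x=7, y=1), (x=8, y=2), (x=5, y=3), (x=7, y=3), (x=6, y=4)
  Distance 3: (x=5, y=0), (x=7, y=0), (x=4, y=1), (x=8, y=1), (x=9, y=2), (x=4, y=3), (x=8, y=3), (x=5, y=4), (x=7, y=4)
  Distance 4: (x=4, y=0), (x=8, y=0), (x=9, y=1), (x=10, y=2), (x=3, y=3), (x=9, y=3), (x=4, y=4), (x=8, y=4)  <- goal reached here
One shortest path (4 moves): (x=6, y=2) -> (x=5, y=2) -> (x=5, y=1) -> (x=4, y=1) -> (x=4, y=0)

Answer: Shortest path length: 4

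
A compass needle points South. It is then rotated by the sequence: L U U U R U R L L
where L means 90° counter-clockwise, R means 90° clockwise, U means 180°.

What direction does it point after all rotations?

Start: South
  L (left (90° counter-clockwise)) -> East
  U (U-turn (180°)) -> West
  U (U-turn (180°)) -> East
  U (U-turn (180°)) -> West
  R (right (90° clockwise)) -> North
  U (U-turn (180°)) -> South
  R (right (90° clockwise)) -> West
  L (left (90° counter-clockwise)) -> South
  L (left (90° counter-clockwise)) -> East
Final: East

Answer: Final heading: East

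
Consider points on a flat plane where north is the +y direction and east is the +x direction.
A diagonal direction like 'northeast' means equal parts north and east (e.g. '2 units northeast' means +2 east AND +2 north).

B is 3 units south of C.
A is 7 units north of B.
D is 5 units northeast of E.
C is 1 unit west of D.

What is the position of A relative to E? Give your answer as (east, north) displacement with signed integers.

Place E at the origin (east=0, north=0).
  D is 5 units northeast of E: delta (east=+5, north=+5); D at (east=5, north=5).
  C is 1 unit west of D: delta (east=-1, north=+0); C at (east=4, north=5).
  B is 3 units south of C: delta (east=+0, north=-3); B at (east=4, north=2).
  A is 7 units north of B: delta (east=+0, north=+7); A at (east=4, north=9).
Therefore A relative to E: (east=4, north=9).

Answer: A is at (east=4, north=9) relative to E.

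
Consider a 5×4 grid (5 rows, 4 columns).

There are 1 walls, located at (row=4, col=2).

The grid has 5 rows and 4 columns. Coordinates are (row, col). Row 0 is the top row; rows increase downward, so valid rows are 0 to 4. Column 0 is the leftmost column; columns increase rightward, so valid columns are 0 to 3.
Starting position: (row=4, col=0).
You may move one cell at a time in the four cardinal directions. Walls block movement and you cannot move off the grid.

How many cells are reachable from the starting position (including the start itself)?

Answer: Reachable cells: 19

Derivation:
BFS flood-fill from (row=4, col=0):
  Distance 0: (row=4, col=0)
  Distance 1: (row=3, col=0), (row=4, col=1)
  Distance 2: (row=2, col=0), (row=3, col=1)
  Distance 3: (row=1, col=0), (row=2, col=1), (row=3, col=2)
  Distance 4: (row=0, col=0), (row=1, col=1), (row=2, col=2), (row=3, col=3)
  Distance 5: (row=0, col=1), (row=1, col=2), (row=2, col=3), (row=4, col=3)
  Distance 6: (row=0, col=2), (row=1, col=3)
  Distance 7: (row=0, col=3)
Total reachable: 19 (grid has 19 open cells total)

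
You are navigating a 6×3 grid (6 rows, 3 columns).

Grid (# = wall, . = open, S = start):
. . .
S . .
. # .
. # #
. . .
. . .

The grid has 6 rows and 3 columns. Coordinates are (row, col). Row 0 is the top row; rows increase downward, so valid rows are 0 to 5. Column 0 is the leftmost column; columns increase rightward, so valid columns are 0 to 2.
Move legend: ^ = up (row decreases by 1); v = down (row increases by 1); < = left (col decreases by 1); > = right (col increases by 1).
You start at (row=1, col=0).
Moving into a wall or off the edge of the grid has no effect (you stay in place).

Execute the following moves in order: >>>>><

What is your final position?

Start: (row=1, col=0)
  > (right): (row=1, col=0) -> (row=1, col=1)
  > (right): (row=1, col=1) -> (row=1, col=2)
  [×3]> (right): blocked, stay at (row=1, col=2)
  < (left): (row=1, col=2) -> (row=1, col=1)
Final: (row=1, col=1)

Answer: Final position: (row=1, col=1)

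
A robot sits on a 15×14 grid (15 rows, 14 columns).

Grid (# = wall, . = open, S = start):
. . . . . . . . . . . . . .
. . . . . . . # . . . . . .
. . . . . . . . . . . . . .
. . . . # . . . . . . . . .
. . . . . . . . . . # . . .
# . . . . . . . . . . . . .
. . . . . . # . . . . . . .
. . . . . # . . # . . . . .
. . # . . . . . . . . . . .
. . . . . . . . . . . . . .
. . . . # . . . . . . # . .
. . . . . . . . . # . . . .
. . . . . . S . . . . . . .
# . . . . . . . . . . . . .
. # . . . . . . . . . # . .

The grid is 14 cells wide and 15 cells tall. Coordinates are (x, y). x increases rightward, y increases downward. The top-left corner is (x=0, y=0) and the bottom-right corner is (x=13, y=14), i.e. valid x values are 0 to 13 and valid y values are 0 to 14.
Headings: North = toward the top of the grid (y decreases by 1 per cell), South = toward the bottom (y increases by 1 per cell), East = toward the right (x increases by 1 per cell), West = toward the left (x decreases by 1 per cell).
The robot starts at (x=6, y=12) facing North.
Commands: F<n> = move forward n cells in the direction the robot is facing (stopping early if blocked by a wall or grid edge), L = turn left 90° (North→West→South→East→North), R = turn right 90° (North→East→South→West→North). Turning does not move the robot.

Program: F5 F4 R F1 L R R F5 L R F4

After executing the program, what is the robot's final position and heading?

Answer: Final position: (x=7, y=14), facing South

Derivation:
Start: (x=6, y=12), facing North
  F5: move forward 5, now at (x=6, y=7)
  F4: move forward 0/4 (blocked), now at (x=6, y=7)
  R: turn right, now facing East
  F1: move forward 1, now at (x=7, y=7)
  L: turn left, now facing North
  R: turn right, now facing East
  R: turn right, now facing South
  F5: move forward 5, now at (x=7, y=12)
  L: turn left, now facing East
  R: turn right, now facing South
  F4: move forward 2/4 (blocked), now at (x=7, y=14)
Final: (x=7, y=14), facing South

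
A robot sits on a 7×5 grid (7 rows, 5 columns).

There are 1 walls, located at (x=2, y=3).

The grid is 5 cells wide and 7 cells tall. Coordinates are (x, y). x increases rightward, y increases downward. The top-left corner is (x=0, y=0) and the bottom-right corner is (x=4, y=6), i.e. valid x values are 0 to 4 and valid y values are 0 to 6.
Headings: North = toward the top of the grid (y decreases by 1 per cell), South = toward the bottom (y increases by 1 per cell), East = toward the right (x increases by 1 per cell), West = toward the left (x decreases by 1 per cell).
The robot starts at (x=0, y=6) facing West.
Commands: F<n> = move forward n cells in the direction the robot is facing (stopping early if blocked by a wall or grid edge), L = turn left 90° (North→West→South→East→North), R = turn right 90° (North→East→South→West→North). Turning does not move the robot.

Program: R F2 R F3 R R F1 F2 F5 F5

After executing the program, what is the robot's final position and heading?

Start: (x=0, y=6), facing West
  R: turn right, now facing North
  F2: move forward 2, now at (x=0, y=4)
  R: turn right, now facing East
  F3: move forward 3, now at (x=3, y=4)
  R: turn right, now facing South
  R: turn right, now facing West
  F1: move forward 1, now at (x=2, y=4)
  F2: move forward 2, now at (x=0, y=4)
  F5: move forward 0/5 (blocked), now at (x=0, y=4)
  F5: move forward 0/5 (blocked), now at (x=0, y=4)
Final: (x=0, y=4), facing West

Answer: Final position: (x=0, y=4), facing West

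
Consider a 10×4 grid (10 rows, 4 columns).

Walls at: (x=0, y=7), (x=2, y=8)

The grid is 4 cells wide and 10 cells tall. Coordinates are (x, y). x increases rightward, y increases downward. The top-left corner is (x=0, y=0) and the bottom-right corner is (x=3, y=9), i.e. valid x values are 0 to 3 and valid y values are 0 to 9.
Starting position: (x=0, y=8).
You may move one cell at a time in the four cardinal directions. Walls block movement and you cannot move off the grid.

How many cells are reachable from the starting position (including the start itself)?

Answer: Reachable cells: 38

Derivation:
BFS flood-fill from (x=0, y=8):
  Distance 0: (x=0, y=8)
  Distance 1: (x=1, y=8), (x=0, y=9)
  Distance 2: (x=1, y=7), (x=1, y=9)
  Distance 3: (x=1, y=6), (x=2, y=7), (x=2, y=9)
  Distance 4: (x=1, y=5), (x=0, y=6), (x=2, y=6), (x=3, y=7), (x=3, y=9)
  Distance 5: (x=1, y=4), (x=0, y=5), (x=2, y=5), (x=3, y=6), (x=3, y=8)
  Distance 6: (x=1, y=3), (x=0, y=4), (x=2, y=4), (x=3, y=5)
  Distance 7: (x=1, y=2), (x=0, y=3), (x=2, y=3), (x=3, y=4)
  Distance 8: (x=1, y=1), (x=0, y=2), (x=2, y=2), (x=3, y=3)
  Distance 9: (x=1, y=0), (x=0, y=1), (x=2, y=1), (x=3, y=2)
  Distance 10: (x=0, y=0), (x=2, y=0), (x=3, y=1)
  Distance 11: (x=3, y=0)
Total reachable: 38 (grid has 38 open cells total)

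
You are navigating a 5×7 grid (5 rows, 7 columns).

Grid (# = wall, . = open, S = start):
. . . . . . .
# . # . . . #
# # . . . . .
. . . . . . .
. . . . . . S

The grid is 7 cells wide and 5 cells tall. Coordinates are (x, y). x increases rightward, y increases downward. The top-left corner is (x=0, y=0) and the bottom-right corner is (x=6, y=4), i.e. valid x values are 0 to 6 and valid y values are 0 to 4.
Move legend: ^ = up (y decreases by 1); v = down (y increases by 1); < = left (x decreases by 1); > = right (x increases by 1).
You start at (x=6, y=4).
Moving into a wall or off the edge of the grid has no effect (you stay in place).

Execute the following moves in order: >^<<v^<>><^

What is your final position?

Answer: Final position: (x=4, y=2)

Derivation:
Start: (x=6, y=4)
  > (right): blocked, stay at (x=6, y=4)
  ^ (up): (x=6, y=4) -> (x=6, y=3)
  < (left): (x=6, y=3) -> (x=5, y=3)
  < (left): (x=5, y=3) -> (x=4, y=3)
  v (down): (x=4, y=3) -> (x=4, y=4)
  ^ (up): (x=4, y=4) -> (x=4, y=3)
  < (left): (x=4, y=3) -> (x=3, y=3)
  > (right): (x=3, y=3) -> (x=4, y=3)
  > (right): (x=4, y=3) -> (x=5, y=3)
  < (left): (x=5, y=3) -> (x=4, y=3)
  ^ (up): (x=4, y=3) -> (x=4, y=2)
Final: (x=4, y=2)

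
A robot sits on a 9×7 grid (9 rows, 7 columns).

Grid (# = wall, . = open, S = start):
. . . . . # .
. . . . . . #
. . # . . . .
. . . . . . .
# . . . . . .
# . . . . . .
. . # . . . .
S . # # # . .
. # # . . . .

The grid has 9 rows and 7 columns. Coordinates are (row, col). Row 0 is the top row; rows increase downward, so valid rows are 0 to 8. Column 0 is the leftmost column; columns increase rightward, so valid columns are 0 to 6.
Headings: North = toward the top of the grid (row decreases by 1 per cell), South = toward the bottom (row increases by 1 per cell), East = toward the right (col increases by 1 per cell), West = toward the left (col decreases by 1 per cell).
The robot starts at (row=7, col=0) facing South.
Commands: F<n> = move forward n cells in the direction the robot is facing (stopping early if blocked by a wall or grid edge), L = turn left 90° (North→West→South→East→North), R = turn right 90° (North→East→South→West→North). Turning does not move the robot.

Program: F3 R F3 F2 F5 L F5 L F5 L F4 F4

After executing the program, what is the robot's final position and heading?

Start: (row=7, col=0), facing South
  F3: move forward 1/3 (blocked), now at (row=8, col=0)
  R: turn right, now facing West
  F3: move forward 0/3 (blocked), now at (row=8, col=0)
  F2: move forward 0/2 (blocked), now at (row=8, col=0)
  F5: move forward 0/5 (blocked), now at (row=8, col=0)
  L: turn left, now facing South
  F5: move forward 0/5 (blocked), now at (row=8, col=0)
  L: turn left, now facing East
  F5: move forward 0/5 (blocked), now at (row=8, col=0)
  L: turn left, now facing North
  F4: move forward 2/4 (blocked), now at (row=6, col=0)
  F4: move forward 0/4 (blocked), now at (row=6, col=0)
Final: (row=6, col=0), facing North

Answer: Final position: (row=6, col=0), facing North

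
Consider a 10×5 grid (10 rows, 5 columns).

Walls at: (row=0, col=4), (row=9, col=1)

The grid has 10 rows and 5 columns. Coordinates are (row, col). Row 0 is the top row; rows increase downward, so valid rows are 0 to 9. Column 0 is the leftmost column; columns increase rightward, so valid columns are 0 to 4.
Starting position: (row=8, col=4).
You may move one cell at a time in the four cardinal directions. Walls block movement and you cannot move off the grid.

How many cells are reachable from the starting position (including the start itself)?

Answer: Reachable cells: 48

Derivation:
BFS flood-fill from (row=8, col=4):
  Distance 0: (row=8, col=4)
  Distance 1: (row=7, col=4), (row=8, col=3), (row=9, col=4)
  Distance 2: (row=6, col=4), (row=7, col=3), (row=8, col=2), (row=9, col=3)
  Distance 3: (row=5, col=4), (row=6, col=3), (row=7, col=2), (row=8, col=1), (row=9, col=2)
  Distance 4: (row=4, col=4), (row=5, col=3), (row=6, col=2), (row=7, col=1), (row=8, col=0)
  Distance 5: (row=3, col=4), (row=4, col=3), (row=5, col=2), (row=6, col=1), (row=7, col=0), (row=9, col=0)
  Distance 6: (row=2, col=4), (row=3, col=3), (row=4, col=2), (row=5, col=1), (row=6, col=0)
  Distance 7: (row=1, col=4), (row=2, col=3), (row=3, col=2), (row=4, col=1), (row=5, col=0)
  Distance 8: (row=1, col=3), (row=2, col=2), (row=3, col=1), (row=4, col=0)
  Distance 9: (row=0, col=3), (row=1, col=2), (row=2, col=1), (row=3, col=0)
  Distance 10: (row=0, col=2), (row=1, col=1), (row=2, col=0)
  Distance 11: (row=0, col=1), (row=1, col=0)
  Distance 12: (row=0, col=0)
Total reachable: 48 (grid has 48 open cells total)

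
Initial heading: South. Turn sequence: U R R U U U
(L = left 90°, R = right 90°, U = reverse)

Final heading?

Answer: Final heading: North

Derivation:
Start: South
  U (U-turn (180°)) -> North
  R (right (90° clockwise)) -> East
  R (right (90° clockwise)) -> South
  U (U-turn (180°)) -> North
  U (U-turn (180°)) -> South
  U (U-turn (180°)) -> North
Final: North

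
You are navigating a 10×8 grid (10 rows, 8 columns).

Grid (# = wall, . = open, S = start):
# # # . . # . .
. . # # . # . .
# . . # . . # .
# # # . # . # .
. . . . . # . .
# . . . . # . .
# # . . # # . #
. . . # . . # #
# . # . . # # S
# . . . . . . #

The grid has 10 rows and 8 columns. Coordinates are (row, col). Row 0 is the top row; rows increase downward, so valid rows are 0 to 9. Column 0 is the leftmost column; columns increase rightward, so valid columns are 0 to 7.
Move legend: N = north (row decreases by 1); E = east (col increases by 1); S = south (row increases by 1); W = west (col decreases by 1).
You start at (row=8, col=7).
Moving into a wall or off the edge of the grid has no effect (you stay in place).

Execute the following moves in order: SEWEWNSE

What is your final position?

Answer: Final position: (row=8, col=7)

Derivation:
Start: (row=8, col=7)
  S (south): blocked, stay at (row=8, col=7)
  E (east): blocked, stay at (row=8, col=7)
  W (west): blocked, stay at (row=8, col=7)
  E (east): blocked, stay at (row=8, col=7)
  W (west): blocked, stay at (row=8, col=7)
  N (north): blocked, stay at (row=8, col=7)
  S (south): blocked, stay at (row=8, col=7)
  E (east): blocked, stay at (row=8, col=7)
Final: (row=8, col=7)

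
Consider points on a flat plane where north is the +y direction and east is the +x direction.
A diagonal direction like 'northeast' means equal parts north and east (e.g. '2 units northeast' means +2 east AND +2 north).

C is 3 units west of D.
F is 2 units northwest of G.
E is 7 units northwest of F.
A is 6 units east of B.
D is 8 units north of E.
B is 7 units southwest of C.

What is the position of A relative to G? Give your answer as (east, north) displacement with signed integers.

Place G at the origin (east=0, north=0).
  F is 2 units northwest of G: delta (east=-2, north=+2); F at (east=-2, north=2).
  E is 7 units northwest of F: delta (east=-7, north=+7); E at (east=-9, north=9).
  D is 8 units north of E: delta (east=+0, north=+8); D at (east=-9, north=17).
  C is 3 units west of D: delta (east=-3, north=+0); C at (east=-12, north=17).
  B is 7 units southwest of C: delta (east=-7, north=-7); B at (east=-19, north=10).
  A is 6 units east of B: delta (east=+6, north=+0); A at (east=-13, north=10).
Therefore A relative to G: (east=-13, north=10).

Answer: A is at (east=-13, north=10) relative to G.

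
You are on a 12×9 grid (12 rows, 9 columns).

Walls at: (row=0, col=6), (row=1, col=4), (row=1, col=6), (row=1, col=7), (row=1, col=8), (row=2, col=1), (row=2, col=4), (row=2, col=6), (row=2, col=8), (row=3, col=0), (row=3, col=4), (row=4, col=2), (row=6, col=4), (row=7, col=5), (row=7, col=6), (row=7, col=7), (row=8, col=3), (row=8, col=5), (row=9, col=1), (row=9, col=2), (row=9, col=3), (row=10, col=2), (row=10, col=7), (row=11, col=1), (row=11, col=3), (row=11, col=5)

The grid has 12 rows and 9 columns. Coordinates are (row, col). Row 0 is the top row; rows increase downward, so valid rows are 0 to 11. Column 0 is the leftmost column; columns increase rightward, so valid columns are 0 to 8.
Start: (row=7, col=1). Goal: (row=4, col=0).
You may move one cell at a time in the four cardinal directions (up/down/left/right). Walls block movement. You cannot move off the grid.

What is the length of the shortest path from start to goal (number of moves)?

BFS from (row=7, col=1) until reaching (row=4, col=0):
  Distance 0: (row=7, col=1)
  Distance 1: (row=6, col=1), (row=7, col=0), (row=7, col=2), (row=8, col=1)
  Distance 2: (row=5, col=1), (row=6, col=0), (row=6, col=2), (row=7, col=3), (row=8, col=0), (row=8, col=2)
  Distance 3: (row=4, col=1), (row=5, col=0), (row=5, col=2), (row=6, col=3), (row=7, col=4), (row=9, col=0)
  Distance 4: (row=3, col=1), (row=4, col=0), (row=5, col=3), (row=8, col=4), (row=10, col=0)  <- goal reached here
One shortest path (4 moves): (row=7, col=1) -> (row=7, col=0) -> (row=6, col=0) -> (row=5, col=0) -> (row=4, col=0)

Answer: Shortest path length: 4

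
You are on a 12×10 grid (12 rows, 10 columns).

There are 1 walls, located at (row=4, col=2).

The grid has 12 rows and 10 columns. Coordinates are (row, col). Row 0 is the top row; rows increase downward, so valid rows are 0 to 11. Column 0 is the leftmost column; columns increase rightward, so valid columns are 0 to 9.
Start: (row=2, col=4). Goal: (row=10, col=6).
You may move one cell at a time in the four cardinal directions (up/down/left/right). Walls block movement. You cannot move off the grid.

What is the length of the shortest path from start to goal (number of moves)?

BFS from (row=2, col=4) until reaching (row=10, col=6):
  Distance 0: (row=2, col=4)
  Distance 1: (row=1, col=4), (row=2, col=3), (row=2, col=5), (row=3, col=4)
  Distance 2: (row=0, col=4), (row=1, col=3), (row=1, col=5), (row=2, col=2), (row=2, col=6), (row=3, col=3), (row=3, col=5), (row=4, col=4)
  Distance 3: (row=0, col=3), (row=0, col=5), (row=1, col=2), (row=1, col=6), (row=2, col=1), (row=2, col=7), (row=3, col=2), (row=3, col=6), (row=4, col=3), (row=4, col=5), (row=5, col=4)
  Distance 4: (row=0, col=2), (row=0, col=6), (row=1, col=1), (row=1, col=7), (row=2, col=0), (row=2, col=8), (row=3, col=1), (row=3, col=7), (row=4, col=6), (row=5, col=3), (row=5, col=5), (row=6, col=4)
  Distance 5: (row=0, col=1), (row=0, col=7), (row=1, col=0), (row=1, col=8), (row=2, col=9), (row=3, col=0), (row=3, col=8), (row=4, col=1), (row=4, col=7), (row=5, col=2), (row=5, col=6), (row=6, col=3), (row=6, col=5), (row=7, col=4)
  Distance 6: (row=0, col=0), (row=0, col=8), (row=1, col=9), (row=3, col=9), (row=4, col=0), (row=4, col=8), (row=5, col=1), (row=5, col=7), (row=6, col=2), (row=6, col=6), (row=7, col=3), (row=7, col=5), (row=8, col=4)
  Distance 7: (row=0, col=9), (row=4, col=9), (row=5, col=0), (row=5, col=8), (row=6, col=1), (row=6, col=7), (row=7, col=2), (row=7, col=6), (row=8, col=3), (row=8, col=5), (row=9, col=4)
  Distance 8: (row=5, col=9), (row=6, col=0), (row=6, col=8), (row=7, col=1), (row=7, col=7), (row=8, col=2), (row=8, col=6), (row=9, col=3), (row=9, col=5), (row=10, col=4)
  Distance 9: (row=6, col=9), (row=7, col=0), (row=7, col=8), (row=8, col=1), (row=8, col=7), (row=9, col=2), (row=9, col=6), (row=10, col=3), (row=10, col=5), (row=11, col=4)
  Distance 10: (row=7, col=9), (row=8, col=0), (row=8, col=8), (row=9, col=1), (row=9, col=7), (row=10, col=2), (row=10, col=6), (row=11, col=3), (row=11, col=5)  <- goal reached here
One shortest path (10 moves): (row=2, col=4) -> (row=2, col=5) -> (row=2, col=6) -> (row=3, col=6) -> (row=4, col=6) -> (row=5, col=6) -> (row=6, col=6) -> (row=7, col=6) -> (row=8, col=6) -> (row=9, col=6) -> (row=10, col=6)

Answer: Shortest path length: 10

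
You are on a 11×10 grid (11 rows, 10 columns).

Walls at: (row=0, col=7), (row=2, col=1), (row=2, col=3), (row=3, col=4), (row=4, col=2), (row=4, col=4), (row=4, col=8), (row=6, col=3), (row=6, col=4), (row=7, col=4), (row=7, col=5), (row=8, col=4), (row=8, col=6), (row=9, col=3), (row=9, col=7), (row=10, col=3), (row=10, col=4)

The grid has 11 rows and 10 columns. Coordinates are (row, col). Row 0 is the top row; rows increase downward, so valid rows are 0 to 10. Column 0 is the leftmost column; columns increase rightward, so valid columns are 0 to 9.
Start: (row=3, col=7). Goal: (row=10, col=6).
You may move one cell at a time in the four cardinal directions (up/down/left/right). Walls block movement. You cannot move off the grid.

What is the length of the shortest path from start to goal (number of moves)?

BFS from (row=3, col=7) until reaching (row=10, col=6):
  Distance 0: (row=3, col=7)
  Distance 1: (row=2, col=7), (row=3, col=6), (row=3, col=8), (row=4, col=7)
  Distance 2: (row=1, col=7), (row=2, col=6), (row=2, col=8), (row=3, col=5), (row=3, col=9), (row=4, col=6), (row=5, col=7)
  Distance 3: (row=1, col=6), (row=1, col=8), (row=2, col=5), (row=2, col=9), (row=4, col=5), (row=4, col=9), (row=5, col=6), (row=5, col=8), (row=6, col=7)
  Distance 4: (row=0, col=6), (row=0, col=8), (row=1, col=5), (row=1, col=9), (row=2, col=4), (row=5, col=5), (row=5, col=9), (row=6, col=6), (row=6, col=8), (row=7, col=7)
  Distance 5: (row=0, col=5), (row=0, col=9), (row=1, col=4), (row=5, col=4), (row=6, col=5), (row=6, col=9), (row=7, col=6), (row=7, col=8), (row=8, col=7)
  Distance 6: (row=0, col=4), (row=1, col=3), (row=5, col=3), (row=7, col=9), (row=8, col=8)
  Distance 7: (row=0, col=3), (row=1, col=2), (row=4, col=3), (row=5, col=2), (row=8, col=9), (row=9, col=8)
  Distance 8: (row=0, col=2), (row=1, col=1), (row=2, col=2), (row=3, col=3), (row=5, col=1), (row=6, col=2), (row=9, col=9), (row=10, col=8)
  Distance 9: (row=0, col=1), (row=1, col=0), (row=3, col=2), (row=4, col=1), (row=5, col=0), (row=6, col=1), (row=7, col=2), (row=10, col=7), (row=10, col=9)
  Distance 10: (row=0, col=0), (row=2, col=0), (row=3, col=1), (row=4, col=0), (row=6, col=0), (row=7, col=1), (row=7, col=3), (row=8, col=2), (row=10, col=6)  <- goal reached here
One shortest path (10 moves): (row=3, col=7) -> (row=4, col=7) -> (row=5, col=7) -> (row=5, col=8) -> (row=6, col=8) -> (row=7, col=8) -> (row=8, col=8) -> (row=9, col=8) -> (row=10, col=8) -> (row=10, col=7) -> (row=10, col=6)

Answer: Shortest path length: 10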